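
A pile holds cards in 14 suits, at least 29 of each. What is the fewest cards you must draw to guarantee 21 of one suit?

You could draw 20 of every suit without reaching 21 of any — 280 in all.
One more forces 21 of some suit, so 280 + 1 = 281.

281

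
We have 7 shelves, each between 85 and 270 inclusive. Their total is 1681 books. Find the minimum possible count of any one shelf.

85

To make one shelf as small as possible, make the other 6 as large as possible.
The other 6 can take up 6 × 270 = 1620 ≥ 1681 − 85, so one shelf can sit at its floor of 85.
Achievable: one at 85 and the other 6 totalling 1596, which fits since 6 × 85 ≤ 1596 ≤ 6 × 270.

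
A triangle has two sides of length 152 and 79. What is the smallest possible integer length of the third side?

The third side must exceed |152 − 79| = 73.
The smallest integer above 73 is 74.

74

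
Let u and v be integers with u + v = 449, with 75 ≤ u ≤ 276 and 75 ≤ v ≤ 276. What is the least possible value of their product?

uv = u(449 − u) is concave in u, so over [173, 276] it is minimized at an endpoint.
At the endpoint u = 173, v = 449 − 173 = 276, so uv = 173 × 276 = 47748.

47748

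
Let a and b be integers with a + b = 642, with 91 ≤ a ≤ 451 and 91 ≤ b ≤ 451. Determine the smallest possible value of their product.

86141

Since a + b is fixed, pushing one of them to its bound minimizes the product.
At the endpoint a = 191, b = 642 − 191 = 451, so ab = 191 × 451 = 86141.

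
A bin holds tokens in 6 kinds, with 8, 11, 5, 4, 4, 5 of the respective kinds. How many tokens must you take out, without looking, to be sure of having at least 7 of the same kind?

31

In the worst case you take as many as possible of each kind without reaching 7: 6 + 6 + 5 + 4 + 4 + 5 = 30.
The next one must give 7 of some kind, so 30 + 1 = 31.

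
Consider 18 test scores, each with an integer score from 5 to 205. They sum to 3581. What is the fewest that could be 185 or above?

Suppose at most 18 − j of them reach 185; then j values are ≤ 184 and the rest ≤ 205.
The total is then ≤ 184·j + 205·(18 − j) = 3690 − 21j. For this to be ≥ 3581 we need j ≤ 5, so at least 18 − 5 = 13 must reach 185.
Exactly 13 works: 13 values at 205 and 5 at 184 total 3585; lower one of the high values by 4 (still ≥ 185) to hit 3581.

13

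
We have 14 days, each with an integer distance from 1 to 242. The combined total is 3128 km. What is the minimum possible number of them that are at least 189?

10

Suppose at most 14 − j of them reach 189; then j values are ≤ 188 and the rest ≤ 242.
The total is then ≤ 188·j + 242·(14 − j) = 3388 − 54j. For this to be ≥ 3128 we need j ≤ 4, so at least 14 − 4 = 10 must reach 189.
Exactly 10 works: 10 values at 242 and 4 at 188 total 3172; lower one of the high values by 44 (still ≥ 189) to hit 3128.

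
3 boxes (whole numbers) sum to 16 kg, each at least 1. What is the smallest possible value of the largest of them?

The average is 16/3 > 5, so not all 3 can be 5 or less; the largest is ≥ 6.
Taking 2 copies of 5 and 1 copy of 6 gives exactly 16, so 6 is attained.

6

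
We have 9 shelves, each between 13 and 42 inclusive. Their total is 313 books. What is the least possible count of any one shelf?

13

To make one shelf as small as possible, make the other 8 as large as possible.
The other 8 can take up 8 × 42 = 336 ≥ 313 − 13, so one shelf can sit at its floor of 13.
Achievable: one at 13 and the other 8 totalling 300, which fits since 8 × 13 ≤ 300 ≤ 8 × 42.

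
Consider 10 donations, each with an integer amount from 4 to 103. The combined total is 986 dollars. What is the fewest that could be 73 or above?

Each value short of 73 is at most 72, costing at least 103 − 72 = 31 against the maximum total of 1030.
We can afford to lose at most 1030 − 986 = 44, so at most ⌊44/31⌋ = 1 fall short, and at least 9 are ≥ 73.
Exactly 9 works: 9 values at 103 and 1 at 72 total 999; lower one of the high values by 13 (still ≥ 73) to hit 986.

9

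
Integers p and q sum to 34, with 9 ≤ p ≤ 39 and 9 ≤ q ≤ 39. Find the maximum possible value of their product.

289

With p + q fixed, pq peaks when the two are closest together.
Taking p = 17 and q = 17 (both in [9, 39]) gives pq = 289.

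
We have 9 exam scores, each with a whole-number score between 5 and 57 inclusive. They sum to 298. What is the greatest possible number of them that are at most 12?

4

Each value at 12 or below falls at least 57 − 12 = 45 short of the ceiling 57.
The ceiling total is 9 × 57 = 513, and we need 298, so at most ⌊(513 − 298)/45⌋ = 4 can be that low.
k = 4 is achieved by 4 values at 12 and 5 at 57, total 333; lower one of the 57's by 35 (still > 12) to reach 298.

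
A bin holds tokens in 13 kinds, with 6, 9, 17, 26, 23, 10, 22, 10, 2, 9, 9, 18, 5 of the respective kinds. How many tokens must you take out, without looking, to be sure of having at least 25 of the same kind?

165

In the worst case you take as many as possible of each kind without reaching 25: 6 + 9 + 17 + 24 + 23 + 10 + 22 + 10 + 2 + 9 + 9 + 18 + 5 = 164.
The next one must give 25 of some kind, so 164 + 1 = 165.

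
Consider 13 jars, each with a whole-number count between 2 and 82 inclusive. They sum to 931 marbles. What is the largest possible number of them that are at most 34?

Suppose k of them are at most 34. Those contribute at most 34 each and the rest at most 82 each.
So the total is at most 34k + 82(13 − k) = 1066 − 48k. This must still be ≥ 931, so k ≤ 2.
k = 2 is achieved by 2 values at 34 and 11 at 82, total 970; lower one of the 82's by 39 (still > 34) to reach 931.

2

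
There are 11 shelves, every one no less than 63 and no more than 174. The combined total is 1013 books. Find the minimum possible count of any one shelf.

To make one shelf as small as possible, make the other 10 as large as possible.
The other 10 can take up 10 × 174 = 1740 ≥ 1013 − 63, so one shelf can sit at its floor of 63.
Achievable: one at 63 and the other 10 totalling 950, which fits since 10 × 63 ≤ 950 ≤ 10 × 174.

63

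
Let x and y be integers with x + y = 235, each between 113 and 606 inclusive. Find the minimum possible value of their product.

13786

xy = x(235 − x) is concave in x, so over [113, 122] it is minimized at an endpoint.
At the endpoint x = 113, y = 235 − 113 = 122, so xy = 113 × 122 = 13786.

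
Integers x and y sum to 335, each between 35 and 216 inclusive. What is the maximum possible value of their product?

xy = x(335 − x) is maximized when x is as near 335/2 as the bounds allow.
Taking x = 167 and y = 168 (both in [35, 216]) gives xy = 28056.

28056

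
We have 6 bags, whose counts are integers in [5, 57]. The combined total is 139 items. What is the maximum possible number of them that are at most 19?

5

Each value at 19 or below falls at least 57 − 19 = 38 short of the ceiling 57.
The ceiling total is 6 × 57 = 342, and we need 139, so at most ⌊(342 − 139)/38⌋ = 5 can be that low.
k = 5 is achieved by 5 values at 19 and 1 at 57, total 152; lower one of the 57's by 13 (still > 19) to reach 139.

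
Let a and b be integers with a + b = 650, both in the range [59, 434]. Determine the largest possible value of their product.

105625

With a + b fixed, ab peaks when the two are closest together.
Taking a = 325 and b = 325 (both in [59, 434]) gives ab = 105625.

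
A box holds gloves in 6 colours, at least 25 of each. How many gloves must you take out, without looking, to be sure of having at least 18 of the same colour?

103

You could draw 17 of every colour without reaching 18 of any — 102 in all.
One more forces 18 of some colour, so 102 + 1 = 103.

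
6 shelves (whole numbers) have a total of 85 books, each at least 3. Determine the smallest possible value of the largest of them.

The average is 85/6 > 14, so not all 6 can be 14 or less; the largest is ≥ 15.
Achievable: 1 of them at 15 and 5 at 14 total 85.

15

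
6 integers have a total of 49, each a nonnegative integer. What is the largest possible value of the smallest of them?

The 6 values sum to 49, so their minimum is at most ⌊49/6⌋ = 8.
Taking 5 copies of 8 and 1 copy of 9 gives exactly 49, so 8 is attained.

8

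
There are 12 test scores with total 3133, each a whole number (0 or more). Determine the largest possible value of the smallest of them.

261

The 12 values sum to 3133, so their minimum is at most ⌊3133/12⌋ = 261.
Achievable: 11 of them at 261 and 1 at 262 total 3133.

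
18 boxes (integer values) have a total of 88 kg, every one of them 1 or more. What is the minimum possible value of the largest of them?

5

The average is 88/18 > 4, so not all 18 can be 4 or less; the largest is ≥ 5.
Taking 2 copies of 4 and 16 copies of 5 gives exactly 88, so 5 is attained.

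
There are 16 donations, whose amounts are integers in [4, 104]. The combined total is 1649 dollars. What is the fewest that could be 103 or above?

9

Each value short of 103 is at most 102, costing at least 104 − 102 = 2 against the maximum total of 1664.
We can afford to lose at most 1664 − 1649 = 15, so at most ⌊15/2⌋ = 7 fall short, and at least 9 are ≥ 103.
Exactly 9 works: 9 values at 104 and 7 at 102 total 1650; lower one of the high values by 1 (still ≥ 103) to hit 1649.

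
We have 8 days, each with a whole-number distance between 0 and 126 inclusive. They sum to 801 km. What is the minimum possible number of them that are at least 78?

4

Suppose at most 8 − j of them reach 78; then j values are ≤ 77 and the rest ≤ 126.
The total is then ≤ 77·j + 126·(8 − j) = 1008 − 49j. For this to be ≥ 801 we need j ≤ 4, so at least 8 − 4 = 4 must reach 78.
Exactly 4 works: 4 values at 126 and 4 at 77 total 812; lower one of the high values by 11 (still ≥ 78) to hit 801.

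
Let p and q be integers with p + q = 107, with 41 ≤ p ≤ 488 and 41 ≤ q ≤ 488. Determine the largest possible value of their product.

2862

pq = p(107 − p) is maximized when p is as near 107/2 as the bounds allow.
Taking p = 53 and q = 54 (both in [41, 488]) gives pq = 2862.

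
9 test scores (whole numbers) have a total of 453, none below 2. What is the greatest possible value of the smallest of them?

50

The average is 453/9 < 51, so some value is ≤ 50.
Equality holds with 6 values of 50 and 3 values of 51.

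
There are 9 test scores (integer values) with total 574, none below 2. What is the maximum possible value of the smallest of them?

If every one of the 9 were at least 64, the total would be at least 9 × 64 = 576 > 574.
Achievable: 2 of them at 63 and 7 at 64 total 574.

63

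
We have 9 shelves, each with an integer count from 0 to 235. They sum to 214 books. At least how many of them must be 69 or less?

Let j be the number exceeding 69. Then the total is ≥ 70·j + 0·(9 − j) = 0 + 70j.
So 70j ≤ 214 and j ≤ 3; hence at least 9 − 3 = 6 are ≤ 69.
Exactly 6 works: 6 values at 0 and 3 at 70 total 210; raise one of the low values by 4 (still ≤ 69) to hit 214.

6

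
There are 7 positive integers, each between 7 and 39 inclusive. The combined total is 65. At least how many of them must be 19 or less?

Let j be the number exceeding 19. Then the total is ≥ 20·j + 7·(7 − j) = 49 + 13j.
So 13j ≤ 16 and j ≤ 1; hence at least 7 − 1 = 6 are ≤ 19.
Exactly 6 works: 6 values at 7 and 1 at 20 total 62; raise one of the low values by 3 (still ≤ 19) to hit 65.

6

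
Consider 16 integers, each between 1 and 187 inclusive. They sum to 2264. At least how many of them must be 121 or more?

Each value short of 121 is at most 120, costing at least 187 − 120 = 67 against the maximum total of 2992.
We can afford to lose at most 2992 − 2264 = 728, so at most ⌊728/67⌋ = 10 fall short, and at least 6 are ≥ 121.
Exactly 6 works: 6 values at 187 and 10 at 120 total 2322; lower one of the high values by 58 (still ≥ 121) to hit 2264.

6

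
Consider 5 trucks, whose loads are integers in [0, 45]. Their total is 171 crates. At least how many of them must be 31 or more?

Suppose at most 5 − j of them reach 31; then j values are ≤ 30 and the rest ≤ 45.
The total is then ≤ 30·j + 45·(5 − j) = 225 − 15j. For this to be ≥ 171 we need j ≤ 3, so at least 5 − 3 = 2 must reach 31.
Exactly 2 works: 2 values at 45 and 3 at 30 total 180; lower one of the high values by 9 (still ≥ 31) to hit 171.

2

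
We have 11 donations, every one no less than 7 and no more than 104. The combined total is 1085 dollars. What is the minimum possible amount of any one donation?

45

To make one donation as small as possible, make the other 10 as large as possible.
The other 10 contribute at most 10 × 104 = 1040, leaving at least 1085 − 1040 = 45.
Since 45 ≥ 7, this is achievable: one at 45 and 10 at 104.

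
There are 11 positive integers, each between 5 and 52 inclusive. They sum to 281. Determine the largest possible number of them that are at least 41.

6

With k values at 41 or above and the rest at least 5, the sum is at least 55 + 36k.
Since the sum is 281, we need 36k ≤ 226, i.e. k ≤ 6.
k = 6 is achieved by 6 values at 41 and 5 at 5, total 271; add 10 to one value (staying below 41) to reach 281.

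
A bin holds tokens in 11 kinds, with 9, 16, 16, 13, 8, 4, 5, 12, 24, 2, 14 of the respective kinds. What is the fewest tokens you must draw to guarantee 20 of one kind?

119

In the worst case you take as many as possible of each kind without reaching 20: 9 + 16 + 16 + 13 + 8 + 4 + 5 + 12 + 19 + 2 + 14 = 118.
The next one must give 20 of some kind, so 118 + 1 = 119.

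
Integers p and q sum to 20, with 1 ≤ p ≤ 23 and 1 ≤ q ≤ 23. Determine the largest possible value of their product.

100

For a fixed sum, the product pq is largest when p and q are as close as possible.
Taking p = 10 and q = 10 (both in [1, 23]) gives pq = 100.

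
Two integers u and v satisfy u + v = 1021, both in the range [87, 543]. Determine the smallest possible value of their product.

Since u + v is fixed, pushing one of them to its bound minimizes the product.
At the endpoint u = 478, v = 1021 − 478 = 543, so uv = 478 × 543 = 259554.

259554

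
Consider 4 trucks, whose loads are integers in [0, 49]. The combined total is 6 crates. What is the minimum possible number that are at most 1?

1

Each value above 1 is at least 2, contributing at least 2 − 0 = 2 above the floor 0.
The sum exceeds the floor total 0 by 6, so at most ⌊6/2⌋ = 3 exceed 1, and at least 1 are ≤ 1.
Exactly 1 works: 1 value at 0 and 3 at 2 total 6.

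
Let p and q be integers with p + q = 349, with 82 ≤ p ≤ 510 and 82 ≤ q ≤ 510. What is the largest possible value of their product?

With p + q fixed, pq peaks when the two are closest together.
Taking p = 174 and q = 175 (both in [82, 510]) gives pq = 30450.

30450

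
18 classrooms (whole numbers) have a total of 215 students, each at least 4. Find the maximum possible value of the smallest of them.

11

If every one of the 18 were at least 12, the total would be at least 18 × 12 = 216 > 215.
Taking 1 copy of 11 and 17 copies of 12 gives exactly 215, so 11 is attained.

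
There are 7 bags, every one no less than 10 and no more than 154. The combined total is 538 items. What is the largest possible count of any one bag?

154

Maximizing one value means minimizing the remaining 6.
The other 6 contribute at least 6 × 10 = 60, leaving at most 538 − 60 = 478.
But each bag is capped at 154, so the maximum is 154.
Achievable: one at 154 and the other 6 totalling 384, which fits since 6 × 10 ≤ 384 ≤ 6 × 154.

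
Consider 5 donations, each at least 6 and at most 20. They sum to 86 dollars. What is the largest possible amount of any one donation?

20

Maximizing one value means minimizing the remaining 4.
The other 4 contribute at least 4 × 6 = 24, leaving at most 86 − 24 = 62.
But each donation is capped at 20, so the maximum is 20.
Achievable: one at 20 and the other 4 totalling 66, which fits since 4 × 6 ≤ 66 ≤ 4 × 20.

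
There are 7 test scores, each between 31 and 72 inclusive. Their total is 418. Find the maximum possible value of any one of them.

To make one score as large as possible, make the other 6 as small as possible.
The other 6 contribute at least 6 × 31 = 186, leaving at most 418 − 186 = 232.
But each score is capped at 72, so the maximum is 72.
Achievable: one at 72 and the other 6 totalling 346, which fits since 6 × 31 ≤ 346 ≤ 6 × 72.

72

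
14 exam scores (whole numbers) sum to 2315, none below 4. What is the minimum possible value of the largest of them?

If every one of the 14 were at most 165, the total would be at most 14 × 165 = 2310 < 2315.
Equality holds with 5 values of 166 and 9 values of 165.

166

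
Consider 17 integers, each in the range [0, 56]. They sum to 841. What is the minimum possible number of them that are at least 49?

Each value short of 49 is at most 48, costing at least 56 − 48 = 8 against the maximum total of 952.
We can afford to lose at most 952 − 841 = 111, so at most ⌊111/8⌋ = 13 fall short, and at least 4 are ≥ 49.
Exactly 4 works: 4 values at 56 and 13 at 48 total 848; lower one of the high values by 7 (still ≥ 49) to hit 841.

4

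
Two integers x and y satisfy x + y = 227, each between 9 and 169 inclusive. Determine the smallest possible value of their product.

9802

Since x + y is fixed, pushing one of them to its bound minimizes the product.
At the endpoint x = 58, y = 227 − 58 = 169, so xy = 58 × 169 = 9802.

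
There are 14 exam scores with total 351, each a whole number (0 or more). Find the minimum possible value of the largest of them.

Some value must be at least ⌈351/14⌉ = 26, since 14 × 25 = 350 < 351.
Achievable: 1 of them at 26 and 13 at 25 total 351.

26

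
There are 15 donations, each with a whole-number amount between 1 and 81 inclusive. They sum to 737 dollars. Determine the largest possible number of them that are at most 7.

Suppose k of them are at most 7. Those contribute at most 7 each and the rest at most 81 each.
So the total is at most 7k + 81(15 − k) = 1215 − 74k. This must still be ≥ 737, so k ≤ 6.
k = 6 is achieved by 6 values at 7 and 9 at 81, total 771; lower one of the 81's by 34 (still > 7) to reach 737.

6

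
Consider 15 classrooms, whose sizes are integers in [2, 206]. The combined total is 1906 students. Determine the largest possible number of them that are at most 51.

7

Each value at 51 or below falls at least 206 − 51 = 155 short of the ceiling 206.
The ceiling total is 15 × 206 = 3090, and we need 1906, so at most ⌊(3090 − 1906)/155⌋ = 7 can be that low.
k = 7 is achieved by 7 values at 51 and 8 at 206, total 2005; lower one of the 206's by 99 (still > 51) to reach 1906.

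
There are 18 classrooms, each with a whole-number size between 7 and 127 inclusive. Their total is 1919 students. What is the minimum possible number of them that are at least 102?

Suppose at most 18 − j of them reach 102; then j values are ≤ 101 and the rest ≤ 127.
The total is then ≤ 101·j + 127·(18 − j) = 2286 − 26j. For this to be ≥ 1919 we need j ≤ 14, so at least 18 − 14 = 4 must reach 102.
Exactly 4 works: 4 values at 127 and 14 at 101 total 1922; lower one of the high values by 3 (still ≥ 102) to hit 1919.

4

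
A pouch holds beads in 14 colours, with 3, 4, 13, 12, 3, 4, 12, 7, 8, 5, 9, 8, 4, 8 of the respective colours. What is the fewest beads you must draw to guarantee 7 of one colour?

In the worst case you take as many as possible of each colour without reaching 7: 3 + 4 + 6 + 6 + 3 + 4 + 6 + 6 + 6 + 5 + 6 + 6 + 4 + 6 = 71.
The next one must give 7 of some colour, so 71 + 1 = 72.

72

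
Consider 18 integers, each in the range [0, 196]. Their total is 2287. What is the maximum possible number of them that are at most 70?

9

Each value at 70 or below falls at least 196 − 70 = 126 short of the ceiling 196.
The ceiling total is 18 × 196 = 3528, and we need 2287, so at most ⌊(3528 − 2287)/126⌋ = 9 can be that low.
k = 9 is achieved by 9 values at 70 and 9 at 196, total 2394; lower one of the 196's by 107 (still > 70) to reach 2287.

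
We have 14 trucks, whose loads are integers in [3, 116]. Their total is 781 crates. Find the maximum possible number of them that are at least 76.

Suppose k of them are at least 76. Those contribute at least 76 each and the other 14 − k at least 3 each.
So the total is at least 76k + 3(14 − k) = 42 + 73k. This must be ≤ 781, giving k ≤ 10.
k = 10 is achieved by 10 values at 76 and 4 at 3, total 772; add 9 to one value (staying below 76) to reach 781.

10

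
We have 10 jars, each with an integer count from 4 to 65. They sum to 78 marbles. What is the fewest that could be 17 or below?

8

If only k of them are at most 17, the other 10 − k are at least 18, so the total is at least (10 − k)·18 + k·4.
This is ≤ 78, so (10 − k)·18 + 4k ≤ 78, which gives k ≥ 8.
Exactly 8 works: 8 values at 4 and 2 at 18 total 68; raise one of the low values by 10 (still ≤ 17) to hit 78.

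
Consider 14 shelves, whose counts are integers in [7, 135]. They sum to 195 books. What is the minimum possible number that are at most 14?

Each value above 14 is at least 15, contributing at least 15 − 7 = 8 above the floor 7.
The sum exceeds the floor total 98 by 97, so at most ⌊97/8⌋ = 12 exceed 14, and at least 2 are ≤ 14.
Exactly 2 works: 2 values at 7 and 12 at 15 total 194; raise one of the low values by 1 (still ≤ 14) to hit 195.

2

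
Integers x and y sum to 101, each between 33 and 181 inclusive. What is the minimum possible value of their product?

2244

xy = x(101 − x) is concave in x, so over [33, 68] it is minimized at an endpoint.
At the endpoint x = 33, y = 101 − 33 = 68, so xy = 33 × 68 = 2244.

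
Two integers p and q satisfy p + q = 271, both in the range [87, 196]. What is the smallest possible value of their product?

16008

pq = p(271 − p) is concave in p, so over [87, 184] it is minimized at an endpoint.
The extreme feasible split is p = 87, q = 184, giving pq = 16008.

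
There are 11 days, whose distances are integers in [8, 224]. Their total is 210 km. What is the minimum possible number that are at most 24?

4

Each value above 24 is at least 25, contributing at least 25 − 8 = 17 above the floor 8.
The sum exceeds the floor total 88 by 122, so at most ⌊122/17⌋ = 7 exceed 24, and at least 4 are ≤ 24.
Exactly 4 works: 4 values at 8 and 7 at 25 total 207; raise one of the low values by 3 (still ≤ 24) to hit 210.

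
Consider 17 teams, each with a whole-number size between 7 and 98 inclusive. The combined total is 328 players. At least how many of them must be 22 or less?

4

Each value above 22 is at least 23, contributing at least 23 − 7 = 16 above the floor 7.
The sum exceeds the floor total 119 by 209, so at most ⌊209/16⌋ = 13 exceed 22, and at least 4 are ≤ 22.
Exactly 4 works: 4 values at 7 and 13 at 23 total 327; raise one of the low values by 1 (still ≤ 22) to hit 328.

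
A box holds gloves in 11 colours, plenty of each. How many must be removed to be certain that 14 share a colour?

In the worst case you draw 13 of each of the 11 colours: 11 × 13 = 143.
One more forces 14 of some colour, so 143 + 1 = 144.

144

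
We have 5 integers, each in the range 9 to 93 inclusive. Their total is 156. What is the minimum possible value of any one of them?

9

Minimizing one value means maximizing the remaining 4.
The other 4 can take up 4 × 93 = 372 ≥ 156 − 9, so one integer can sit at its floor of 9.
Achievable: one at 9 and the other 4 totalling 147, which fits since 4 × 9 ≤ 147 ≤ 4 × 93.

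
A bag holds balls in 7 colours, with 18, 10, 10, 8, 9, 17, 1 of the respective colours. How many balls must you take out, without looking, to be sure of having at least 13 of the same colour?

63

In the worst case you take as many as possible of each colour without reaching 13: 12 + 10 + 10 + 8 + 9 + 12 + 1 = 62.
The next one must give 13 of some colour, so 62 + 1 = 63.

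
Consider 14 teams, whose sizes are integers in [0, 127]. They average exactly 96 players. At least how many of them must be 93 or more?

The total is 14 × 96 = 1344.
Each value short of 93 is at most 92, costing at least 127 − 92 = 35 against the maximum total of 1778.
We can afford to lose at most 1778 − 1344 = 434, so at most ⌊434/35⌋ = 12 fall short, and at least 2 are ≥ 93.
Exactly 2 works: 2 values at 127 and 12 at 92 total 1358; lower one of the high values by 14 (still ≥ 93) to hit 1344.

2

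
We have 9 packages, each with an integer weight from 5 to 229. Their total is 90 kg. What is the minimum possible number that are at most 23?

7

Each value above 23 is at least 24, contributing at least 24 − 5 = 19 above the floor 5.
The sum exceeds the floor total 45 by 45, so at most ⌊45/19⌋ = 2 exceed 23, and at least 7 are ≤ 23.
Exactly 7 works: 7 values at 5 and 2 at 24 total 83; raise one of the low values by 7 (still ≤ 23) to hit 90.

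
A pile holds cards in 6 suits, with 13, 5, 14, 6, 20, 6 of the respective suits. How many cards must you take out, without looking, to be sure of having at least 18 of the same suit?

62

In the worst case you take as many as possible of each suit without reaching 18: 13 + 5 + 14 + 6 + 17 + 6 = 61.
The next one must give 18 of some suit, so 61 + 1 = 62.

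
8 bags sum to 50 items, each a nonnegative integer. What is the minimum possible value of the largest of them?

7

Some value must be at least ⌈50/8⌉ = 7, since 8 × 6 = 48 < 50.
Taking 6 copies of 6 and 2 copies of 7 gives exactly 50, so 7 is attained.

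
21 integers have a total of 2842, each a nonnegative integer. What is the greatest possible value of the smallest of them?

135

The 21 values sum to 2842, so their minimum is at most ⌊2842/21⌋ = 135.
Equality holds with 14 values of 135 and 7 values of 136.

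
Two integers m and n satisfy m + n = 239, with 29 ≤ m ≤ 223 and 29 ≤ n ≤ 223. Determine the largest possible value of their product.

For a fixed sum, the product mn is largest when m and n are as close as possible.
Taking m = 119 and n = 120 (both in [29, 223]) gives mn = 14280.

14280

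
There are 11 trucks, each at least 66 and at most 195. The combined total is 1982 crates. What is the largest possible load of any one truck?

To make one truck as large as possible, make the other 10 as small as possible.
The other 10 contribute at least 10 × 66 = 660, leaving at most 1982 − 660 = 1322.
But each truck is capped at 195, so the maximum is 195.
Achievable: one at 195 and the other 10 totalling 1787, which fits since 10 × 66 ≤ 1787 ≤ 10 × 195.

195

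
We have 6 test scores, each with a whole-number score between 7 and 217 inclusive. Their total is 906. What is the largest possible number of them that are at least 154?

5

With k values at 154 or above and the rest at least 7, the sum is at least 42 + 147k.
Since the sum is 906, we need 147k ≤ 864, i.e. k ≤ 5.
k = 5 is achieved by 5 values at 154 and 1 at 7, total 777; add 129 to one value (staying below 154) to reach 906.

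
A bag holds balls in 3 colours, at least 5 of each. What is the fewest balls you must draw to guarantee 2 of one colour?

You could draw 1 of every colour without reaching 2 of any — 3 in all.
One more forces 2 of some colour, so 3 + 1 = 4.

4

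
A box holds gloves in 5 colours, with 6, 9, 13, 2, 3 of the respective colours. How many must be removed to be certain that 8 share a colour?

In the worst case you take as many as possible of each colour without reaching 8: 6 + 7 + 7 + 2 + 3 = 25.
The next one must give 8 of some colour, so 25 + 1 = 26.

26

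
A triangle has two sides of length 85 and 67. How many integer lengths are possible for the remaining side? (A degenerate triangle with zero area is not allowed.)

133

The triangle inequality gives |85 − 67| < c < 85 + 67, i.e. 18 < c < 152.
So c can be any integer from 19 to 151: 133 values.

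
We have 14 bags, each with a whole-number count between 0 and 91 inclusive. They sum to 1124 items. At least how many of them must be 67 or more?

Each value short of 67 is at most 66, costing at least 91 − 66 = 25 against the maximum total of 1274.
We can afford to lose at most 1274 − 1124 = 150, so at most ⌊150/25⌋ = 6 fall short, and at least 8 are ≥ 67.
Exactly 8 works: 8 values at 91 and 6 at 66 total 1124.

8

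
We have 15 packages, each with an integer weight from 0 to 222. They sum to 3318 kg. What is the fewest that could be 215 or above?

14

Each value short of 215 is at most 214, costing at least 222 − 214 = 8 against the maximum total of 3330.
We can afford to lose at most 3330 − 3318 = 12, so at most ⌊12/8⌋ = 1 fall short, and at least 14 are ≥ 215.
Exactly 14 works: 14 values at 222 and 1 at 214 total 3322; lower one of the high values by 4 (still ≥ 215) to hit 3318.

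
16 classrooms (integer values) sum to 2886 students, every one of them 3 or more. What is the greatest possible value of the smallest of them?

180

If every one of the 16 were at least 181, the total would be at least 16 × 181 = 2896 > 2886.
Achievable: 10 of them at 180 and 6 at 181 total 2886.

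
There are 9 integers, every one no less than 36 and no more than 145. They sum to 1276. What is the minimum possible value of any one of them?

To make one integer as small as possible, make the other 8 as large as possible.
The other 8 contribute at most 8 × 145 = 1160, leaving at least 1276 − 1160 = 116.
Since 116 ≥ 36, this is achievable: one at 116 and 8 at 145.

116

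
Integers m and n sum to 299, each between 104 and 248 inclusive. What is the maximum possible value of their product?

22350

With m + n fixed, mn peaks when the two are closest together.
Taking m = 149 and n = 150 (both in [104, 248]) gives mn = 22350.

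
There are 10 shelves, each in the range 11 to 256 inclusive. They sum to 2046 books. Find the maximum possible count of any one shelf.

256

Maximizing one value means minimizing the remaining 9.
The other 9 contribute at least 9 × 11 = 99, leaving at most 2046 − 99 = 1947.
But each shelf is capped at 256, so the maximum is 256.
Achievable: one at 256 and the other 9 totalling 1790, which fits since 9 × 11 ≤ 1790 ≤ 9 × 256.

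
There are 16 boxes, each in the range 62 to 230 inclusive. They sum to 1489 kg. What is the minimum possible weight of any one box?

62

To make one box as small as possible, make the other 15 as large as possible.
The other 15 can take up 15 × 230 = 3450 ≥ 1489 − 62, so one box can sit at its floor of 62.
Achievable: one at 62 and the other 15 totalling 1427, which fits since 15 × 62 ≤ 1427 ≤ 15 × 230.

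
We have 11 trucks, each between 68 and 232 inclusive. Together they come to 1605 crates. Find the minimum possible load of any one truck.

68

To make one truck as small as possible, make the other 10 as large as possible.
The other 10 can take up 10 × 232 = 2320 ≥ 1605 − 68, so one truck can sit at its floor of 68.
Achievable: one at 68 and the other 10 totalling 1537, which fits since 10 × 68 ≤ 1537 ≤ 10 × 232.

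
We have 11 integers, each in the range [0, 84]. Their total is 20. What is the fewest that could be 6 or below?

If only k of them are at most 6, the other 11 − k are at least 7, so the total is at least (11 − k)·7 + k·0.
This is ≤ 20, so (11 − k)·7 + 0k ≤ 20, which gives k ≥ 9.
Exactly 9 works: 9 values at 0 and 2 at 7 total 14; raise one of the low values by 6 (still ≤ 6) to hit 20.

9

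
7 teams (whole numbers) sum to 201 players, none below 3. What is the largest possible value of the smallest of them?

The average is 201/7 < 29, so some value is ≤ 28.
Achievable: 2 of them at 28 and 5 at 29 total 201.

28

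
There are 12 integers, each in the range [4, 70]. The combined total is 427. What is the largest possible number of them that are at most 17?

7

Suppose k of them are at most 17. Those contribute at most 17 each and the rest at most 70 each.
So the total is at most 17k + 70(12 − k) = 840 − 53k. This must still be ≥ 427, so k ≤ 7.
k = 7 is achieved by 7 values at 17 and 5 at 70, total 469; lower one of the 70's by 42 (still > 17) to reach 427.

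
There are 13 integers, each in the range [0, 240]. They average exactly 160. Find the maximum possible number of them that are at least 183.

The total is 13 × 160 = 2080.
Suppose k of them are at least 183. Those contribute at least 183 each and the other 13 − k at least 0 each.
So the total is at least 183k + 0(13 − k) = 0 + 183k. This must be ≤ 2080, giving k ≤ 11.
k = 11 is achieved by 11 values at 183 and 2 at 0, total 2013; add 67 to one value (staying below 183) to reach 2080.

11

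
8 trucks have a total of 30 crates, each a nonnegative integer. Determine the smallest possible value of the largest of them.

4

Some value must be at least ⌈30/8⌉ = 4, since 8 × 3 = 24 < 30.
Equality holds with 6 values of 4 and 2 values of 3.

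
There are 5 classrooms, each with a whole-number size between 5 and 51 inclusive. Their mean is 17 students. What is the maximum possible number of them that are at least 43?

1

The total is 5 × 17 = 85.
If k of the values are ≥ 43, the total is ≥ 43k + 5(5 − k).
Setting 43k + 5(5 − k) ≤ 85 gives 38k ≤ 60, so k ≤ 1.
k = 1 is achieved by 1 value at 43 and 4 at 5, total 63; add 22 to one value (staying below 43) to reach 85.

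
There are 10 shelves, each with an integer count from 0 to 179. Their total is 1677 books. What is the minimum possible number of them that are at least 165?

3

If only k of them are at least 165, the other 10 − k are at most 164, so the total is at most k·179 + (10 − k)·164.
This must reach 1677, so k·179 + (10 − k)·164 ≥ 1677, giving k ≥ 3.
Exactly 3 works: 3 values at 179 and 7 at 164 total 1685; lower one of the high values by 8 (still ≥ 165) to hit 1677.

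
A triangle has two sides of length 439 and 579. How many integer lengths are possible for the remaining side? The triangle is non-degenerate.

877

The triangle inequality gives |439 − 579| < c < 439 + 579, i.e. 140 < c < 1018.
So c can be any integer from 141 to 1017: 877 values.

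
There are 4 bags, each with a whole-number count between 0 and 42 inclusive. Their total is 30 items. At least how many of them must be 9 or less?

1

Each value above 9 is at least 10, contributing at least 10 − 0 = 10 above the floor 0.
The sum exceeds the floor total 0 by 30, so at most ⌊30/10⌋ = 3 exceed 9, and at least 1 are ≤ 9.
Exactly 1 works: 1 value at 0 and 3 at 10 total 30.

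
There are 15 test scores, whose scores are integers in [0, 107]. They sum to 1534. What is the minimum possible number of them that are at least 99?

8

If only k of them are at least 99, the other 15 − k are at most 98, so the total is at most k·107 + (15 − k)·98.
This must reach 1534, so k·107 + (15 − k)·98 ≥ 1534, giving k ≥ 8.
Exactly 8 works: 8 values at 107 and 7 at 98 total 1542; lower one of the high values by 8 (still ≥ 99) to hit 1534.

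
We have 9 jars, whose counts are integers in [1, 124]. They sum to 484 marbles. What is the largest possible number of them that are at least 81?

5

With k values at 81 or above and the rest at least 1, the sum is at least 9 + 80k.
Since the sum is 484, we need 80k ≤ 475, i.e. k ≤ 5.
k = 5 is achieved by 5 values at 81 and 4 at 1, total 409; add 75 to one value (staying below 81) to reach 484.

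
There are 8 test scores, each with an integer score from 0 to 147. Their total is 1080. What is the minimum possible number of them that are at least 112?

Suppose at most 8 − j of them reach 112; then j values are ≤ 111 and the rest ≤ 147.
The total is then ≤ 111·j + 147·(8 − j) = 1176 − 36j. For this to be ≥ 1080 we need j ≤ 2, so at least 8 − 2 = 6 must reach 112.
Exactly 6 works: 6 values at 147 and 2 at 111 total 1104; lower one of the high values by 24 (still ≥ 112) to hit 1080.

6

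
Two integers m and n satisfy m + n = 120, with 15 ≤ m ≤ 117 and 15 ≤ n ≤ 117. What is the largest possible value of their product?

3600

mn = m(120 − m) is maximized when m is as near 120/2 as the bounds allow.
Taking m = 60 and n = 60 (both in [15, 117]) gives mn = 3600.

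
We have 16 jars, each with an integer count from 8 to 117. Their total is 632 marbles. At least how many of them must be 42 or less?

2

Each value above 42 is at least 43, contributing at least 43 − 8 = 35 above the floor 8.
The sum exceeds the floor total 128 by 504, so at most ⌊504/35⌋ = 14 exceed 42, and at least 2 are ≤ 42.
Exactly 2 works: 2 values at 8 and 14 at 43 total 618; raise one of the low values by 14 (still ≤ 42) to hit 632.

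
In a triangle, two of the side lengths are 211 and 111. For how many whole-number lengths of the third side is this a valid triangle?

221

The triangle inequality gives |211 − 111| < c < 211 + 111, i.e. 100 < c < 322.
So c can be any integer from 101 to 321: 221 values.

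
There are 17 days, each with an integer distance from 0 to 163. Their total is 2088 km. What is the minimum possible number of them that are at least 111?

5

Suppose at most 17 − j of them reach 111; then j values are ≤ 110 and the rest ≤ 163.
The total is then ≤ 110·j + 163·(17 − j) = 2771 − 53j. For this to be ≥ 2088 we need j ≤ 12, so at least 17 − 12 = 5 must reach 111.
Exactly 5 works: 5 values at 163 and 12 at 110 total 2135; lower one of the high values by 47 (still ≥ 111) to hit 2088.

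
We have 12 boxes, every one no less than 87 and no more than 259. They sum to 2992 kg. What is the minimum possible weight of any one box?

143

To make one box as small as possible, make the other 11 as large as possible.
The other 11 contribute at most 11 × 259 = 2849, leaving at least 2992 − 2849 = 143.
Since 143 ≥ 87, this is achievable: one at 143 and 11 at 259.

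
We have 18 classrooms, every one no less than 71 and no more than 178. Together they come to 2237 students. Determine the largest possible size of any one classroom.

Maximizing one value means minimizing the remaining 17.
The other 17 contribute at least 17 × 71 = 1207, leaving at most 2237 − 1207 = 1030.
But each classroom is capped at 178, so the maximum is 178.
Achievable: one at 178 and the other 17 totalling 2059, which fits since 17 × 71 ≤ 2059 ≤ 17 × 178.

178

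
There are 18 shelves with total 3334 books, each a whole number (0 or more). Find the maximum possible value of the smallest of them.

If every one of the 18 were at least 186, the total would be at least 18 × 186 = 3348 > 3334.
Achievable: 14 of them at 185 and 4 at 186 total 3334.

185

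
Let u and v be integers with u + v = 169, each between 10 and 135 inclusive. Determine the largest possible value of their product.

uv = u(169 − u) is maximized when u is as near 169/2 as the bounds allow.
Taking u = 84 and v = 85 (both in [10, 135]) gives uv = 7140.

7140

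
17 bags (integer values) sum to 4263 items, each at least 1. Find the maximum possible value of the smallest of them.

If every one of the 17 were at least 251, the total would be at least 17 × 251 = 4267 > 4263.
Achievable: 4 of them at 250 and 13 at 251 total 4263.

250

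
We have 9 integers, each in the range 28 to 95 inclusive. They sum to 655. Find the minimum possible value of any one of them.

28

Minimizing one value means maximizing the remaining 8.
The other 8 can take up 8 × 95 = 760 ≥ 655 − 28, so one integer can sit at its floor of 28.
Achievable: one at 28 and the other 8 totalling 627, which fits since 8 × 28 ≤ 627 ≤ 8 × 95.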